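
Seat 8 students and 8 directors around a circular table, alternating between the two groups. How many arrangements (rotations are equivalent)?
Fix one of the students: (8-1)! ways for the remaining students, × 8! ways for the directors = 5040 × 40320 = 203212800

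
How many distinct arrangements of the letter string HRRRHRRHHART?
12! / (1! × 1! × 4! × 6!) = 27720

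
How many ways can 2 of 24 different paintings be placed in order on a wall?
P(24,2) = 24!/(24-2)! = 552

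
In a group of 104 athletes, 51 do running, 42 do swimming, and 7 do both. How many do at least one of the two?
|A∪B| = |A| + |B| - |A∩B| = 51 + 42 - 7 = 86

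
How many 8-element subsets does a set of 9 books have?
C(9,8) = 9!/(8!×1!) = 9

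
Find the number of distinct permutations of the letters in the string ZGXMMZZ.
7! / (3! × 1! × 1! × 2!) = 420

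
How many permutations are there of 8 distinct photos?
8! = 40320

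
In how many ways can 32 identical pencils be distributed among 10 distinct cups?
C(32+10-1, 10-1) = C(41, 9) = 350343565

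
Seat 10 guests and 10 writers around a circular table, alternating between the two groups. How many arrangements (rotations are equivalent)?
Fix one of the guests: (10-1)! ways for the remaining guests, × 10! ways for the writers = 362880 × 3628800 = 1316818944000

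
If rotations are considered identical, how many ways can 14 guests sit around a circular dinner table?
Circular: fix one position, arrange the rest. (14-1)! = 6227020800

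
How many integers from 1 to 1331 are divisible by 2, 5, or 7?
⌊1331/2⌋+⌊1331/5⌋+⌊1331/7⌋ - ⌊1331/10⌋-⌊1331/14⌋-⌊1331/35⌋ + ⌊1331/70⌋ = 665+266+190 - 133-95-38 + 19 = 874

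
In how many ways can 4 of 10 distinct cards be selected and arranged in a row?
P(10,4) = 10!/(10-4)! = 5040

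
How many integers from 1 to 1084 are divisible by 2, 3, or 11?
⌊1084/2⌋+⌊1084/3⌋+⌊1084/11⌋ - ⌊1084/6⌋-⌊1084/22⌋-⌊1084/33⌋ + ⌊1084/66⌋ = 542+361+98 - 180-49-32 + 16 = 756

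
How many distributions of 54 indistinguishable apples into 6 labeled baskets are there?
C(54+6-1, 6-1) = C(59, 5) = 5006386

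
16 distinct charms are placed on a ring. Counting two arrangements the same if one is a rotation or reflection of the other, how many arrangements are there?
(16-1)!/2 = 1307674368000/2 = 653837184000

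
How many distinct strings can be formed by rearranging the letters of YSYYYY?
6! / (1! × 5!) = 6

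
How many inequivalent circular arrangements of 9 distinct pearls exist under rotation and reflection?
(9-1)!/2 = 40320/2 = 20160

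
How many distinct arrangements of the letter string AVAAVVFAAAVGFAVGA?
17! / (5! × 2! × 8! × 2!) = 18378360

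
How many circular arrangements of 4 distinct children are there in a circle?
Circular: fix one position, arrange the rest. (4-1)! = 6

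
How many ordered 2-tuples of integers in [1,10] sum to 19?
Coefficient of x^19 in (x + x² + ... + x^10)^2. By inclusion-exclusion on dice exceeding 10: Σ_j (-1)^j C(2,j)·C(19-1-10j, 1) = C(2,0)·C(18,1) - C(2,1)·C(8,1) = 1·18 - 2·8 = 2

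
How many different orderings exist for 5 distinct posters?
5! = 120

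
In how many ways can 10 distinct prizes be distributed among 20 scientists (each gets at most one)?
P(20,10) = 20!/(20-10)! = 670442572800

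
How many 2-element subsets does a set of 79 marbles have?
C(79,2) = 79!/(2!×77!) = 3081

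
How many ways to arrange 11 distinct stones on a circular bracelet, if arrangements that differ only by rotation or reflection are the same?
(11-1)!/2 = 3628800/2 = 1814400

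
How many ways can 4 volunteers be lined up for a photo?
4! = 24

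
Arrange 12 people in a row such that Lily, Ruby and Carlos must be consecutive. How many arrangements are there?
Treat the 3 as one block: (12-3+1)! × 3! = 3628800 × 6 = 21772800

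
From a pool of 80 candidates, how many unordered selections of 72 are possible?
C(80,72) = 80!/(72!×8!) = 28987537150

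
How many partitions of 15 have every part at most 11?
Let r_j(i) = number of partitions of i into parts ≤ j, for i = 0..15. r_1(i) = 1 for all i; r_j(i) = r_{j-1}(i) + r_j(i-j). Rows j = 2..11: ≤2: 1 1 2 2 3 3 4 4 5 5 6 6 7 7 8 8; ≤3: 1 1 2 3 4 5 7 8 10 12 14 16 19 21 24 27; ≤4: 1 1 2 3 5 6 9 11 15 18 23 27 34 39 47 54; ≤5: 1 1 2 3 5 7 10 13 18 23 30 37 47 57 70 84; ≤6: 1 1 2 3 5 7 11 14 20 26 35 44 58 71 90 110; ≤7: 1 1 2 3 5 7 11 15 21 28 38 49 65 82 105 131; ≤8: 1 1 2 3 5 7 11 15 22 29 40 52 70 89 116 146; ≤9: 1 1 2 3 5 7 11 15 22 30 41 54 73 94 123 157; ≤10: 1 1 2 3 5 7 11 15 22 30 42 55 75 97 128 164; ≤11: 1 1 2 3 5 7 11 15 22 30 42 56 76 99 131 169. r_11(15) = 169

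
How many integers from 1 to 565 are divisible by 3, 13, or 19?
⌊565/3⌋+⌊565/13⌋+⌊565/19⌋ - ⌊565/39⌋-⌊565/57⌋-⌊565/247⌋ + ⌊565/741⌋ = 188+43+29 - 14-9-2 + 0 = 235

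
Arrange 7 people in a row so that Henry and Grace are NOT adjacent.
Total - adjacent = 7! - (7-1)!×2 = 5040 - 1440 = 3600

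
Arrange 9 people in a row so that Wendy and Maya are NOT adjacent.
Total - adjacent = 9! - (9-1)!×2 = 362880 - 80640 = 282240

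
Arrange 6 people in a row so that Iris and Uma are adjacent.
Treat as block: (6-1)! × 2! = 120 × 2 = 240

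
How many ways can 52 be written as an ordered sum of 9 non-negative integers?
C(52+9-1, 9-1) = C(60, 8) = 2558620845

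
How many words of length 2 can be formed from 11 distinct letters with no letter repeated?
P(11,2) = 11!/(11-2)! = 110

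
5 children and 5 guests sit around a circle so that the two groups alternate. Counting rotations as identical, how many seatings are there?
Fix one of the children: (5-1)! ways for the remaining children, × 5! ways for the guests = 24 × 120 = 2880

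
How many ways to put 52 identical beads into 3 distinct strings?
C(52+3-1, 3-1) = C(54, 2) = 1431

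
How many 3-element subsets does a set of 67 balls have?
C(67,3) = 67!/(3!×64!) = 47905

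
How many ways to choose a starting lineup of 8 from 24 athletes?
C(24,8) = 24!/(8!×16!) = 735471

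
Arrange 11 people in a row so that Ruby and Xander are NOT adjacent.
Total - adjacent = 11! - (11-1)!×2 = 39916800 - 7257600 = 32659200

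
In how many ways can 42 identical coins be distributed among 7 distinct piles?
C(42+7-1, 7-1) = C(48, 6) = 12271512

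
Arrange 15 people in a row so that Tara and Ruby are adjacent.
Treat as block: (15-1)! × 2! = 87178291200 × 2 = 174356582400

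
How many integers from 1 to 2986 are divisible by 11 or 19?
⌊2986/11⌋ + ⌊2986/19⌋ - ⌊2986/209⌋ = 271 + 157 - 14 = 414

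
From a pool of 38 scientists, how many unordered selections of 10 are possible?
C(38,10) = 38!/(10!×28!) = 472733756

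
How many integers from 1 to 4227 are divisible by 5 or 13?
⌊4227/5⌋ + ⌊4227/13⌋ - ⌊4227/65⌋ = 845 + 325 - 65 = 1105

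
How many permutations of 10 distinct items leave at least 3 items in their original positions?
Exactly j fixed points: C(10,j)·!(10-j); sum over j ≥ 3 (derangement numbers via !m = (m-1)·(!(m-1) + !(m-2)): !0..!7 = 1, 0, 1, 2, 9, 44, 265, 1854). Σ_{j=3}^{10} C(10,j)·!(10-j) = C(10,3)·!7 + C(10,4)·!6 + C(10,5)·!5 + C(10,6)·!4 + C(10,7)·!3 + C(10,8)·!2 + C(10,9)·!1 + C(10,10)·!0 = 120·1854 + 210·265 + 252·44 + 210·9 + 120·2 + 45·1 + 10·0 + 1·1 = 291394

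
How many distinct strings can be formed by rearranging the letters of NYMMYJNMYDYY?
12! / (1! × 1! × 3! × 5! × 2!) = 332640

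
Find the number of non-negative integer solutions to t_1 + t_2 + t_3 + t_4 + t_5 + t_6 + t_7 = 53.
C(53+7-1, 7-1) = C(59, 6) = 45057474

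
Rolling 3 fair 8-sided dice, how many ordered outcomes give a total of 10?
Coefficient of x^10 in (x + x² + ... + x^8)^3. By inclusion-exclusion on dice exceeding 8: Σ_j (-1)^j C(3,j)·C(10-1-8j, 2) = C(3,0)·C(9,2) = 1·36 = 36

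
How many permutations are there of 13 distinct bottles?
13! = 6227020800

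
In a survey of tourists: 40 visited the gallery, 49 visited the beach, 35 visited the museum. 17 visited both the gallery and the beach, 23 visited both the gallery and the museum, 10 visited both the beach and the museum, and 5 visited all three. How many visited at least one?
|A∪B∪C| = 40+49+35-17-23-10+5 = 79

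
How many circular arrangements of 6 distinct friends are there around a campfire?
Circular: fix one position, arrange the rest. (6-1)! = 120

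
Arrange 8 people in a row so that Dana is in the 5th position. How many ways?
Fix one position: (8-1)! = 5040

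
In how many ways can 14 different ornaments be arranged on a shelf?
14! = 87178291200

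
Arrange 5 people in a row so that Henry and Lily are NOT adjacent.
Total - adjacent = 5! - (5-1)!×2 = 120 - 48 = 72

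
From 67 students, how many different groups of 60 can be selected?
C(67,60) = 67!/(60!×7!) = 869648208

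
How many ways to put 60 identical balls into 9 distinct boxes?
C(60+9-1, 9-1) = C(68, 8) = 7392009768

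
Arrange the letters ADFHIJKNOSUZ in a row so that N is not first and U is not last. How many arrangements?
By inclusion-exclusion: 12! - 2×(12-1)! + (12-2)! = 479001600 - 79833600 + 3628800 = 402796800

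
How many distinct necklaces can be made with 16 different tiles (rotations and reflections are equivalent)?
(16-1)!/2 = 1307674368000/2 = 653837184000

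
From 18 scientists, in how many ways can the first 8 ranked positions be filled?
P(18,8) = 18!/(18-8)! = 1764322560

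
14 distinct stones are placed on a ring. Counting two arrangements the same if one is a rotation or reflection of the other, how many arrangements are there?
(14-1)!/2 = 6227020800/2 = 3113510400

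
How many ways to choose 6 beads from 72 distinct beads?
C(72,6) = 72!/(6!×66!) = 156238908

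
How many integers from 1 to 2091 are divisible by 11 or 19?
⌊2091/11⌋ + ⌊2091/19⌋ - ⌊2091/209⌋ = 190 + 110 - 10 = 290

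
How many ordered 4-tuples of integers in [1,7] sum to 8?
Coefficient of x^8 in (x + x² + ... + x^7)^4. By inclusion-exclusion on dice exceeding 7: Σ_j (-1)^j C(4,j)·C(8-1-7j, 3) = C(4,0)·C(7,3) = 1·35 = 35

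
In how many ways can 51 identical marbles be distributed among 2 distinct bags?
C(51+2-1, 2-1) = C(52, 1) = 52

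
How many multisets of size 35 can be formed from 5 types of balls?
C(35+5-1, 5-1) = C(39, 4) = 82251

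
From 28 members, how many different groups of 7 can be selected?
C(28,7) = 28!/(7!×21!) = 1184040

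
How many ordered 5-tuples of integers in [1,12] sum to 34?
Coefficient of x^34 in (x + x² + ... + x^12)^5. By inclusion-exclusion on dice exceeding 12: Σ_j (-1)^j C(5,j)·C(34-1-12j, 4) = C(5,0)·C(33,4) - C(5,1)·C(21,4) + C(5,2)·C(9,4) = 1·40920 - 5·5985 + 10·126 = 12255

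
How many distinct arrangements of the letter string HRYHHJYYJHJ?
11! / (4! × 1! × 3! × 3!) = 46200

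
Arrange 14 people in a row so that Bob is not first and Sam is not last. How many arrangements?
By inclusion-exclusion: 14! - 2×(14-1)! + (14-2)! = 87178291200 - 12454041600 + 479001600 = 75203251200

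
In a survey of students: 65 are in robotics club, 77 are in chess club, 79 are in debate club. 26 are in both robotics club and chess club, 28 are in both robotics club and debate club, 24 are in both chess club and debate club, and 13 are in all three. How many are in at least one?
|A∪B∪C| = 65+77+79-26-28-24+13 = 156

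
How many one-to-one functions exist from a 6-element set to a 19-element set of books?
P(19,6) = 19!/(19-6)! = 19535040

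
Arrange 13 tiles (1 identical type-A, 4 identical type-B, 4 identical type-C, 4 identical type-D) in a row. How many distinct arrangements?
13! / (1! × 4! × 4! × 4!) = 450450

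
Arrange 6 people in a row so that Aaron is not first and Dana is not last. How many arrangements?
By inclusion-exclusion: 6! - 2×(6-1)! + (6-2)! = 720 - 240 + 24 = 504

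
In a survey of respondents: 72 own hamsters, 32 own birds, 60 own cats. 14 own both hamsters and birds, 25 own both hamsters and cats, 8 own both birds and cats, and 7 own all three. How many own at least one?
|A∪B∪C| = 72+32+60-14-25-8+7 = 124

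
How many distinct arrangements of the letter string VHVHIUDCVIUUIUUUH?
17! / (3! × 3! × 6! × 3! × 1! × 1!) = 2287084800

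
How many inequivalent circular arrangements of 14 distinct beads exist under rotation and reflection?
(14-1)!/2 = 6227020800/2 = 3113510400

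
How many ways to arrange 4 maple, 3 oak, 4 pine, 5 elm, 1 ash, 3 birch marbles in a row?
20! / (4! × 3! × 4! × 5! × 1! × 3!) = 977728752000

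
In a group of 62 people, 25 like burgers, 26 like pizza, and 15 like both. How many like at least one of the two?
|A∪B| = |A| + |B| - |A∩B| = 25 + 26 - 15 = 36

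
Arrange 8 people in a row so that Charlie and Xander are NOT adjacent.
Total - adjacent = 8! - (8-1)!×2 = 40320 - 10080 = 30240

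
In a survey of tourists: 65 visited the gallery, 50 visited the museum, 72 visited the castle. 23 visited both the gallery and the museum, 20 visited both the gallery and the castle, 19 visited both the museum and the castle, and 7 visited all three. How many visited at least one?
|A∪B∪C| = 65+50+72-23-20-19+7 = 132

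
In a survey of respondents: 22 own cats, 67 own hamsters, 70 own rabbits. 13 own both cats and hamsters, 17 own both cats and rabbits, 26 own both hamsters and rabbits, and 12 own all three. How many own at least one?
|A∪B∪C| = 22+67+70-13-17-26+12 = 115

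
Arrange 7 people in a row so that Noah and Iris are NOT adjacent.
Total - adjacent = 7! - (7-1)!×2 = 5040 - 1440 = 3600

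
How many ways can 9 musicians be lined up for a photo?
9! = 362880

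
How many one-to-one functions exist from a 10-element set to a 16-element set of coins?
P(16,10) = 16!/(16-10)! = 29059430400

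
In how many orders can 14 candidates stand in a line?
14! = 87178291200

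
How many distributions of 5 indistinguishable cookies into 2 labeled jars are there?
C(5+2-1, 2-1) = C(6, 1) = 6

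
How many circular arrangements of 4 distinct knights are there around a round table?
Circular: fix one position, arrange the rest. (4-1)! = 6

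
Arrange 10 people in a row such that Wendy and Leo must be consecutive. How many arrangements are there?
Treat the 2 as one block: (10-2+1)! × 2! = 362880 × 2 = 725760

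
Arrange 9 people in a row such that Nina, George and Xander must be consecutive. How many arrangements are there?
Treat the 3 as one block: (9-3+1)! × 3! = 5040 × 6 = 30240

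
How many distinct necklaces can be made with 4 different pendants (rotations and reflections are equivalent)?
(4-1)!/2 = 6/2 = 3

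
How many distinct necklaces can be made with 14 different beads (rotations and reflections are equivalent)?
(14-1)!/2 = 6227020800/2 = 3113510400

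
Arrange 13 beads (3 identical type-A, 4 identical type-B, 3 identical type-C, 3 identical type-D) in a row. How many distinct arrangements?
13! / (3! × 4! × 3! × 3!) = 1201200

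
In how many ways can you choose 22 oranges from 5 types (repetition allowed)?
C(22+5-1, 5-1) = C(26, 4) = 14950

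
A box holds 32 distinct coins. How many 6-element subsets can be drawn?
C(32,6) = 32!/(6!×26!) = 906192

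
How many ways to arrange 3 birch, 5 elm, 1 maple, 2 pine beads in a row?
11! / (3! × 5! × 1! × 2!) = 27720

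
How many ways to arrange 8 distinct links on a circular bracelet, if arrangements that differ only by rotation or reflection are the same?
(8-1)!/2 = 5040/2 = 2520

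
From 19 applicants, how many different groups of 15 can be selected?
C(19,15) = 19!/(15!×4!) = 3876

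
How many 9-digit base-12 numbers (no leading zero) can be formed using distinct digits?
First digit: 11 choices (nonzero). Then descending: 11 × 11 × 10 × 9 × 8 × 7 × 6 × 5 × 4 = 73180800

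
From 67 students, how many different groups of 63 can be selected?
C(67,63) = 67!/(63!×4!) = 766480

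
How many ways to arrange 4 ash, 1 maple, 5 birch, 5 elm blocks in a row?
15! / (4! × 1! × 5! × 5!) = 3783780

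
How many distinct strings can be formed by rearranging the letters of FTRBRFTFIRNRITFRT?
17! / (2! × 4! × 5! × 4! × 1! × 1!) = 2572970400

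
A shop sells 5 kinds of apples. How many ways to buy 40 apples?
C(40+5-1, 5-1) = C(44, 4) = 135751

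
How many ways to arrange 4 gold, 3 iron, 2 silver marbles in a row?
9! / (4! × 3! × 2!) = 1260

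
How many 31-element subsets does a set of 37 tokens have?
C(37,31) = 37!/(31!×6!) = 2324784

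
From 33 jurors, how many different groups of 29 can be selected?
C(33,29) = 33!/(29!×4!) = 40920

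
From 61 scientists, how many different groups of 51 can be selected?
C(61,51) = 61!/(51!×10!) = 90177170226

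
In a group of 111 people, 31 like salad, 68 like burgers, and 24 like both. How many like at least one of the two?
|A∪B| = |A| + |B| - |A∩B| = 31 + 68 - 24 = 75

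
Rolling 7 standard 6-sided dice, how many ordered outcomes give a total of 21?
Coefficient of x^21 in (x + x² + ... + x^6)^7. By inclusion-exclusion on dice exceeding 6: Σ_j (-1)^j C(7,j)·C(21-1-6j, 6) = C(7,0)·C(20,6) - C(7,1)·C(14,6) + C(7,2)·C(8,6) = 1·38760 - 7·3003 + 21·28 = 18327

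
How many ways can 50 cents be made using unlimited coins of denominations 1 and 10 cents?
Coefficient of x^50 in 1/(1-x^1) · 1/(1-x^10). Use j coins of 10 for j = 0..⌊50/10⌋ = 5, the rest in 1s: 5 + 1 = 6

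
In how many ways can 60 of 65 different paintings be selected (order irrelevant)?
C(65,60) = 65!/(60!×5!) = 8259888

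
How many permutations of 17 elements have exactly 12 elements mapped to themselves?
Choose the 12 fixed points C(17,12) = 6188, derange the rest: !5 = Σ_{j=0}^{5} (-1)^j·5!/j! = 120 - 120 + 60 - 20 + 5 - 1 = 44. Product = 6188 × 44 = 272272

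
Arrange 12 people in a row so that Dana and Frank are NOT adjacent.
Total - adjacent = 12! - (12-1)!×2 = 479001600 - 79833600 = 399168000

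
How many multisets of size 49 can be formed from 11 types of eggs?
C(49+11-1, 11-1) = C(59, 10) = 62828356305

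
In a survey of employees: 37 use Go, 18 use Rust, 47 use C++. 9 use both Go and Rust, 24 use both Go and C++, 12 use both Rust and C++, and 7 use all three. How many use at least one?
|A∪B∪C| = 37+18+47-9-24-12+7 = 64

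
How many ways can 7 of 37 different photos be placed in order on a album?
P(37,7) = 37!/(37-7)! = 51889178880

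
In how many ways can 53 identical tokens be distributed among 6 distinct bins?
C(53+6-1, 6-1) = C(58, 5) = 4582116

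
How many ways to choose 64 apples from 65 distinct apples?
C(65,64) = 65!/(64!×1!) = 65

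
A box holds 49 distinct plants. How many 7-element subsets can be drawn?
C(49,7) = 49!/(7!×42!) = 85900584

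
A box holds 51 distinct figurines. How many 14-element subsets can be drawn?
C(51,14) = 51!/(14!×37!) = 1292706174900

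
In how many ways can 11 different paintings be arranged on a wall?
11! = 39916800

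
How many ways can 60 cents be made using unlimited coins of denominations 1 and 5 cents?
Coefficient of x^60 in 1/(1-x^1) · 1/(1-x^5). Use j coins of 5 for j = 0..⌊60/5⌋ = 12, the rest in 1s: 12 + 1 = 13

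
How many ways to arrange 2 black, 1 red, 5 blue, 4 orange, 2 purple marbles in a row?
14! / (2! × 1! × 5! × 4! × 2!) = 7567560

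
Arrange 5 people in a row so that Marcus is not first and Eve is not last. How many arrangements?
By inclusion-exclusion: 5! - 2×(5-1)! + (5-2)! = 120 - 48 + 6 = 78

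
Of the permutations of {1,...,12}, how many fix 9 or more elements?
Exactly j fixed points: C(12,j)·!(12-j); sum over j ≥ 9 (derangement numbers via !m = (m-1)·(!(m-1) + !(m-2)): !0..!3 = 1, 0, 1, 2). Σ_{j=9}^{12} C(12,j)·!(12-j) = C(12,9)·!3 + C(12,10)·!2 + C(12,11)·!1 + C(12,12)·!0 = 220·2 + 66·1 + 12·0 + 1·1 = 507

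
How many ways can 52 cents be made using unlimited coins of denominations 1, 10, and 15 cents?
Coefficient of x^52 in 1/(1-x^1) · 1/(1-x^10) · 1/(1-x^15). Case on j = number of 15-cent coins (j = 0..3); remainder r = 52 - 15j is made from {1,10} in ⌊r/10⌋+1 ways. r = 52, 37, 22, 7 → 6 + 4 + 3 + 1 = 14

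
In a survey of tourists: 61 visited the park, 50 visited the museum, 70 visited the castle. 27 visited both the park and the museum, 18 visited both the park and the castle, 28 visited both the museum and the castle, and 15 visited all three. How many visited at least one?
|A∪B∪C| = 61+50+70-27-18-28+15 = 123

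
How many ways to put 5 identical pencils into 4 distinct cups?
C(5+4-1, 4-1) = C(8, 3) = 56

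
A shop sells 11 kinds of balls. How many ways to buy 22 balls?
C(22+11-1, 11-1) = C(32, 10) = 64512240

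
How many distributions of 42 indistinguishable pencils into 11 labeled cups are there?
C(42+11-1, 11-1) = C(52, 10) = 15820024220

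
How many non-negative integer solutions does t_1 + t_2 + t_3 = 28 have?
C(28+3-1, 3-1) = C(30, 2) = 435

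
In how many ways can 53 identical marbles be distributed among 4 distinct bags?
C(53+4-1, 4-1) = C(56, 3) = 27720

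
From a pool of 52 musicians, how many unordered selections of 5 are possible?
C(52,5) = 52!/(5!×47!) = 2598960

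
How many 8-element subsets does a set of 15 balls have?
C(15,8) = 15!/(8!×7!) = 6435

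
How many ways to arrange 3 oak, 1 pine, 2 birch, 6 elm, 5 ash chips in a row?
17! / (3! × 1! × 2! × 6! × 5!) = 343062720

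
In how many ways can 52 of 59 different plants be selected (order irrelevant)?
C(59,52) = 59!/(52!×7!) = 341149446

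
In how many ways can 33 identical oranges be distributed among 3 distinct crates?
C(33+3-1, 3-1) = C(35, 2) = 595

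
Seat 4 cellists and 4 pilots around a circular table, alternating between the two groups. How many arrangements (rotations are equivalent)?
Fix one of the cellists: (4-1)! ways for the remaining cellists, × 4! ways for the pilots = 6 × 24 = 144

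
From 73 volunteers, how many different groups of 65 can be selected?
C(73,65) = 73!/(65!×8!) = 13442126049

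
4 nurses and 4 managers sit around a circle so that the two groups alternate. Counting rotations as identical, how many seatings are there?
Fix one of the nurses: (4-1)! ways for the remaining nurses, × 4! ways for the managers = 6 × 24 = 144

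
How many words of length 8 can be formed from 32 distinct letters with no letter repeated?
P(32,8) = 32!/(32-8)! = 424097856000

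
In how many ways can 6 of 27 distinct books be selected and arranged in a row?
P(27,6) = 27!/(27-6)! = 213127200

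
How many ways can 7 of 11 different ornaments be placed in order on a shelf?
P(11,7) = 11!/(11-7)! = 1663200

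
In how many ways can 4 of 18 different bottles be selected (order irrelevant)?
C(18,4) = 18!/(4!×14!) = 3060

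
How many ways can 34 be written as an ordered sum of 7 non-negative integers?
C(34+7-1, 7-1) = C(40, 6) = 3838380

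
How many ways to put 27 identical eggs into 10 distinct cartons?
C(27+10-1, 10-1) = C(36, 9) = 94143280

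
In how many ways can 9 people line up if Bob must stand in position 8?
Fix one position: (9-1)! = 40320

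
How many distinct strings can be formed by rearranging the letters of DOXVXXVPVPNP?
12! / (1! × 1! × 3! × 3! × 3! × 1!) = 2217600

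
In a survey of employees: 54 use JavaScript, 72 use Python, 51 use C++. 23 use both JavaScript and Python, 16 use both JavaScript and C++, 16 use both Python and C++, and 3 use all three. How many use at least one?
|A∪B∪C| = 54+72+51-23-16-16+3 = 125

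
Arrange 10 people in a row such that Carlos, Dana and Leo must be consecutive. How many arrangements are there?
Treat the 3 as one block: (10-3+1)! × 3! = 40320 × 6 = 241920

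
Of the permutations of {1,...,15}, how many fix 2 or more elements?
Exactly j fixed points: C(15,j)·!(15-j); sum over j ≥ 2 (derangement numbers via !m = (m-1)·(!(m-1) + !(m-2)): !0..!13 = 1, 0, 1, 2, 9, 44, 265, 1854, 14833, 133496, 1334961, 14684570, 176214841, 2290792932). Σ_{j=2}^{15} C(15,j)·!(15-j) = C(15,2)·!13 + C(15,3)·!12 + C(15,4)·!11 + C(15,5)·!10 + C(15,6)·!9 + C(15,7)·!8 + C(15,8)·!7 + C(15,9)·!6 + C(15,10)·!5 + C(15,11)·!4 + C(15,12)·!3 + C(15,13)·!2 + C(15,14)·!1 + C(15,15)·!0 = 105·2290792932 + 455·176214841 + 1365·14684570 + 3003·1334961 + 5005·133496 + 6435·14833 + 6435·1854 + 5005·265 + 3003·44 + 1365·9 + 455·2 + 105·1 + 15·0 + 1·1 = 345541336531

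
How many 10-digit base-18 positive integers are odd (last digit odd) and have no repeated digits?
Last∈{1,3,5,7,9,11,13,15,17}. Last=0: 0. Last nonzero: 9×16×P(16,8) = 74724249600. Total = 74724249600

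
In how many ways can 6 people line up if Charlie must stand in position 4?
Fix one position: (6-1)! = 120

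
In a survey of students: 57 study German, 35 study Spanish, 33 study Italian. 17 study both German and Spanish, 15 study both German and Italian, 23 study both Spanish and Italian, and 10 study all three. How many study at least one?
|A∪B∪C| = 57+35+33-17-15-23+10 = 80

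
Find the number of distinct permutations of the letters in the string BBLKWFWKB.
9! / (3! × 1! × 2! × 1! × 2!) = 15120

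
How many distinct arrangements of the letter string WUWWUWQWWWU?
11! / (3! × 1! × 7!) = 1320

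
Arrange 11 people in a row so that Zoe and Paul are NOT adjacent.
Total - adjacent = 11! - (11-1)!×2 = 39916800 - 7257600 = 32659200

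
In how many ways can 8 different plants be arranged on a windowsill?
8! = 40320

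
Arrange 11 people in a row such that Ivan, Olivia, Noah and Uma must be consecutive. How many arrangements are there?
Treat the 4 as one block: (11-4+1)! × 4! = 40320 × 24 = 967680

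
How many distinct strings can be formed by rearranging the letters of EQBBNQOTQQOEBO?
14! / (4! × 3! × 2! × 1! × 1! × 3!) = 50450400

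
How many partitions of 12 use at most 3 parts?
By conjugation, equals partitions of 12 into parts ≤ 3. Let r_j(i) = number of partitions of i into parts ≤ j, for i = 0..12. r_1(i) = 1 for all i; r_j(i) = r_{j-1}(i) + r_j(i-j). Rows j = 2..3: ≤2: 1 1 2 2 3 3 4 4 5 5 6 6 7; ≤3: 1 1 2 3 4 5 7 8 10 12 14 16 19. r_3(12) = 19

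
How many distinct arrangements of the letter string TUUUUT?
6! / (4! × 2!) = 15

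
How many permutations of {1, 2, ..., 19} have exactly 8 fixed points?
Choose the 8 fixed points C(19,8) = 75582, derange the rest: !11 = Σ_{j=0}^{11} (-1)^j·11!/j! = 39916800 - 39916800 + 19958400 - 6652800 + 1663200 - 332640 + 55440 - 7920 + 990 - 110 + 11 - 1 = 14684570. Product = 75582 × 14684570 = 1109889169740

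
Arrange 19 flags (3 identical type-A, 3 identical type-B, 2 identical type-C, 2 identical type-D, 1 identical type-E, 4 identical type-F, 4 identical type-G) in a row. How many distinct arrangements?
19! / (3! × 3! × 2! × 2! × 1! × 4! × 4!) = 1466593128000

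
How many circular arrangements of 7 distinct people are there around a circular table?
Circular: fix one position, arrange the rest. (7-1)! = 720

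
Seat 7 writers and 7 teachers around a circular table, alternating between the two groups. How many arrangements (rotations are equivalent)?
Fix one of the writers: (7-1)! ways for the remaining writers, × 7! ways for the teachers = 720 × 5040 = 3628800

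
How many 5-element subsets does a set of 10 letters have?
C(10,5) = 10!/(5!×5!) = 252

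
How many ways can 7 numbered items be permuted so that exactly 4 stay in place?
Choose the 4 fixed points C(7,4) = 35, derange the rest: !3 = Σ_{j=0}^{3} (-1)^j·3!/j! = 6 - 6 + 3 - 1 = 2. Product = 35 × 2 = 70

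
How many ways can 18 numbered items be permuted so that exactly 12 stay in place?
Choose the 12 fixed points C(18,12) = 18564, derange the rest: !6 = Σ_{j=0}^{6} (-1)^j·6!/j! = 720 - 720 + 360 - 120 + 30 - 6 + 1 = 265. Product = 18564 × 265 = 4919460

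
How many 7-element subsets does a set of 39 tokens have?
C(39,7) = 39!/(7!×32!) = 15380937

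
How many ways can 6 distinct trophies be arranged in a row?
6! = 720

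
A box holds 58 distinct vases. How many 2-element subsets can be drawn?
C(58,2) = 58!/(2!×56!) = 1653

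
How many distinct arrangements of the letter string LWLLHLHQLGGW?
12! / (5! × 1! × 2! × 2! × 2!) = 498960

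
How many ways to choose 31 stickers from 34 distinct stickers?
C(34,31) = 34!/(31!×3!) = 5984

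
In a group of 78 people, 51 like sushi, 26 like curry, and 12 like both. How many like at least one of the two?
|A∪B| = |A| + |B| - |A∩B| = 51 + 26 - 12 = 65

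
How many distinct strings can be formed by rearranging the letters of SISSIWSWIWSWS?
13! / (6! × 3! × 4!) = 60060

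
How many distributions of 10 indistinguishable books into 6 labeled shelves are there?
C(10+6-1, 6-1) = C(15, 5) = 3003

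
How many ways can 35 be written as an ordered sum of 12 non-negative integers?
C(35+12-1, 12-1) = C(46, 11) = 13340783196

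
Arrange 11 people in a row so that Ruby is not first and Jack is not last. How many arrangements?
By inclusion-exclusion: 11! - 2×(11-1)! + (11-2)! = 39916800 - 7257600 + 362880 = 33022080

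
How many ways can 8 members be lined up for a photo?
8! = 40320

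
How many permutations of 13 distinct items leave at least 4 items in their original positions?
Exactly j fixed points: C(13,j)·!(13-j); sum over j ≥ 4 (derangement numbers via !m = (m-1)·(!(m-1) + !(m-2)): !0..!9 = 1, 0, 1, 2, 9, 44, 265, 1854, 14833, 133496). Σ_{j=4}^{13} C(13,j)·!(13-j) = C(13,4)·!9 + C(13,5)·!8 + C(13,6)·!7 + C(13,7)·!6 + C(13,8)·!5 + C(13,9)·!4 + C(13,10)·!3 + C(13,11)·!2 + C(13,12)·!1 + C(13,13)·!0 = 715·133496 + 1287·14833 + 1716·1854 + 1716·265 + 1287·44 + 715·9 + 286·2 + 78·1 + 13·0 + 1·1 = 118239629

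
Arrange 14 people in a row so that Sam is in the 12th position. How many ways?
Fix one position: (14-1)! = 6227020800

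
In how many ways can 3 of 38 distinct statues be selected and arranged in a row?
P(38,3) = 38!/(38-3)! = 50616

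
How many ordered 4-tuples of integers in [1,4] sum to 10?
Coefficient of x^10 in (x + x² + ... + x^4)^4. By inclusion-exclusion on dice exceeding 4: Σ_j (-1)^j C(4,j)·C(10-1-4j, 3) = C(4,0)·C(9,3) - C(4,1)·C(5,3) = 1·84 - 4·10 = 44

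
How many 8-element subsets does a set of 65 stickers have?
C(65,8) = 65!/(8!×57!) = 5047381560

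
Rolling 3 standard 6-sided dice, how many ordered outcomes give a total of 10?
Coefficient of x^10 in (x + x² + ... + x^6)^3. By inclusion-exclusion on dice exceeding 6: Σ_j (-1)^j C(3,j)·C(10-1-6j, 2) = C(3,0)·C(9,2) - C(3,1)·C(3,2) = 1·36 - 3·3 = 27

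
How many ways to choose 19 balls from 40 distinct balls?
C(40,19) = 40!/(19!×21!) = 131282408400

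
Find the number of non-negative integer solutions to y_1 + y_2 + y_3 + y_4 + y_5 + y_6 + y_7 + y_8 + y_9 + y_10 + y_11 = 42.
C(42+11-1, 11-1) = C(52, 10) = 15820024220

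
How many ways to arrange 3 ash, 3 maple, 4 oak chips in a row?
10! / (3! × 3! × 4!) = 4200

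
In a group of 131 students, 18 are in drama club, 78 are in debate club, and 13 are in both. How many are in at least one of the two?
|A∪B| = |A| + |B| - |A∩B| = 18 + 78 - 13 = 83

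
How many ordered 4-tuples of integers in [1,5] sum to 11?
Coefficient of x^11 in (x + x² + ... + x^5)^4. By inclusion-exclusion on dice exceeding 5: Σ_j (-1)^j C(4,j)·C(11-1-5j, 3) = C(4,0)·C(10,3) - C(4,1)·C(5,3) = 1·120 - 4·10 = 80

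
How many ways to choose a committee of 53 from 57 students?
C(57,53) = 57!/(53!×4!) = 395010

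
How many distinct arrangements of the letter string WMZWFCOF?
8! / (2! × 1! × 1! × 2! × 1! × 1!) = 10080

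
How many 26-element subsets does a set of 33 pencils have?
C(33,26) = 33!/(26!×7!) = 4272048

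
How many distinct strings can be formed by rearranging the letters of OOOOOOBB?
8! / (2! × 6!) = 28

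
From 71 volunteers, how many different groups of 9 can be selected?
C(71,9) = 71!/(9!×62!) = 74473879480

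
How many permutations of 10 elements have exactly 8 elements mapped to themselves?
Choose the 8 fixed points C(10,8) = 45, derange the rest: !2 = Σ_{j=0}^{2} (-1)^j·2!/j! = 2 - 2 + 1 = 1. Product = 45 × 1 = 45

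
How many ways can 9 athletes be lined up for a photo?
9! = 362880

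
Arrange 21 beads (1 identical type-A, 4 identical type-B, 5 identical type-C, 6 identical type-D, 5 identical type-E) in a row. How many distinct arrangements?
21! / (1! × 4! × 5! × 6! × 5!) = 205323037920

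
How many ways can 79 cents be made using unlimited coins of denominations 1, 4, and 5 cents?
Coefficient of x^79 in 1/(1-x^1) · 1/(1-x^4) · 1/(1-x^5). Case on j = number of 5-cent coins (j = 0..15); remainder r = 79 - 5j is made from {1,4} in ⌊r/4⌋+1 ways. r = 79, 74, 69, 64, 59, 54, 49, 44, 39, 34, 29, 24, 19, 14, 9, 4 → 20 + 19 + 18 + 17 + 15 + 14 + 13 + 12 + 10 + 9 + 8 + 7 + 5 + 4 + 3 + 2 = 176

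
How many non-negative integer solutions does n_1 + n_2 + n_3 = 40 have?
C(40+3-1, 3-1) = C(42, 2) = 861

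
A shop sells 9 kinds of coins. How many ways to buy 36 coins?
C(36+9-1, 9-1) = C(44, 8) = 177232627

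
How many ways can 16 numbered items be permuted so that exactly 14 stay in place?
Choose the 14 fixed points C(16,14) = 120, derange the rest: !2 = Σ_{j=0}^{2} (-1)^j·2!/j! = 2 - 2 + 1 = 1. Product = 120 × 1 = 120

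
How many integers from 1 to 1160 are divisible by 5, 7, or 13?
⌊1160/5⌋+⌊1160/7⌋+⌊1160/13⌋ - ⌊1160/35⌋-⌊1160/65⌋-⌊1160/91⌋ + ⌊1160/455⌋ = 232+165+89 - 33-17-12 + 2 = 426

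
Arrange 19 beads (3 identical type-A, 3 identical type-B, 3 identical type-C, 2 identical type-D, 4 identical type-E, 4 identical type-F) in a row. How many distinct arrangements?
19! / (3! × 3! × 3! × 2! × 4! × 4!) = 488864376000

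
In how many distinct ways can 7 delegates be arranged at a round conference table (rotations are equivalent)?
Circular: fix one position, arrange the rest. (7-1)! = 720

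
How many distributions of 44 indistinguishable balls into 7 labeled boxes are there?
C(44+7-1, 7-1) = C(50, 6) = 15890700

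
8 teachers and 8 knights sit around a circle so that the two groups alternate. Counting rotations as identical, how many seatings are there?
Fix one of the teachers: (8-1)! ways for the remaining teachers, × 8! ways for the knights = 5040 × 40320 = 203212800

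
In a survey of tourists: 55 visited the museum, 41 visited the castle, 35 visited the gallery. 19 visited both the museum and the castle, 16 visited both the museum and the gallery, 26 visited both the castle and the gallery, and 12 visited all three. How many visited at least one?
|A∪B∪C| = 55+41+35-19-16-26+12 = 82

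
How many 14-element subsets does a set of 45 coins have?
C(45,14) = 45!/(14!×31!) = 166871334960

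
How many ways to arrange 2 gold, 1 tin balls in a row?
3! / (2! × 1!) = 3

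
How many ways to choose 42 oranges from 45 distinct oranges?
C(45,42) = 45!/(42!×3!) = 14190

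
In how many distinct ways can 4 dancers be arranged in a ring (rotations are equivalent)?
Circular: fix one position, arrange the rest. (4-1)! = 6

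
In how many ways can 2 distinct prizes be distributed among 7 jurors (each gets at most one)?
P(7,2) = 7!/(7-2)! = 42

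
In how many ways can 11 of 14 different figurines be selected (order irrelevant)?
C(14,11) = 14!/(11!×3!) = 364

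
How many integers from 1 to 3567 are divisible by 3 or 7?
⌊3567/3⌋ + ⌊3567/7⌋ - ⌊3567/21⌋ = 1189 + 509 - 169 = 1529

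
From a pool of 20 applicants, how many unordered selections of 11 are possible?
C(20,11) = 20!/(11!×9!) = 167960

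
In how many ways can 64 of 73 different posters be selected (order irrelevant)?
C(73,64) = 73!/(64!×9!) = 97082021465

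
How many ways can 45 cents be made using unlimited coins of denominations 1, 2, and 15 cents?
Coefficient of x^45 in 1/(1-x^1) · 1/(1-x^2) · 1/(1-x^15). Case on j = number of 15-cent coins (j = 0..3); remainder r = 45 - 15j is made from {1,2} in ⌊r/2⌋+1 ways. r = 45, 30, 15, 0 → 23 + 16 + 8 + 1 = 48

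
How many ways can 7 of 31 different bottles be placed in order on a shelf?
P(31,7) = 31!/(31-7)! = 13253058000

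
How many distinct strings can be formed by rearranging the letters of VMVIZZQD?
8! / (1! × 1! × 1! × 1! × 2! × 2!) = 10080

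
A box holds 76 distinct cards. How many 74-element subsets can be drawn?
C(76,74) = 76!/(74!×2!) = 2850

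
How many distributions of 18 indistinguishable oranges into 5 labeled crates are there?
C(18+5-1, 5-1) = C(22, 4) = 7315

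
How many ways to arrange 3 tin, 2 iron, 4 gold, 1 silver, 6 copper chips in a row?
16! / (3! × 2! × 4! × 1! × 6!) = 100900800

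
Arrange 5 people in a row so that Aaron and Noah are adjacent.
Treat as block: (5-1)! × 2! = 24 × 2 = 48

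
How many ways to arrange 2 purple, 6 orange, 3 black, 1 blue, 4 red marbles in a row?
16! / (2! × 6! × 3! × 1! × 4!) = 100900800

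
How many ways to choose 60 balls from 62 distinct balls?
C(62,60) = 62!/(60!×2!) = 1891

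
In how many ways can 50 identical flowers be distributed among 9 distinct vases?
C(50+9-1, 9-1) = C(58, 8) = 1916797311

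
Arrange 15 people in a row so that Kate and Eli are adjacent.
Treat as block: (15-1)! × 2! = 87178291200 × 2 = 174356582400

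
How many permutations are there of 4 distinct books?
4! = 24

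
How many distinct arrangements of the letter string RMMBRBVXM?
9! / (1! × 2! × 1! × 3! × 2!) = 15120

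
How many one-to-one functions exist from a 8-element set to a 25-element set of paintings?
P(25,8) = 25!/(25-8)! = 43609104000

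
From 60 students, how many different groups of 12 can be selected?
C(60,12) = 60!/(12!×48!) = 1399358844975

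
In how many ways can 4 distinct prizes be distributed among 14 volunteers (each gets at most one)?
P(14,4) = 14!/(14-4)! = 24024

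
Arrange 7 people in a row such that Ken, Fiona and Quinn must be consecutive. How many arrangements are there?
Treat the 3 as one block: (7-3+1)! × 3! = 120 × 6 = 720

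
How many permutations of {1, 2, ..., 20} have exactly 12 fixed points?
Choose the 12 fixed points C(20,12) = 125970, derange the rest: !8 = Σ_{j=0}^{8} (-1)^j·8!/j! = 40320 - 40320 + 20160 - 6720 + 1680 - 336 + 56 - 8 + 1 = 14833. Product = 125970 × 14833 = 1868513010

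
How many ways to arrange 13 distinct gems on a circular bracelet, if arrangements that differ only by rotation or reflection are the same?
(13-1)!/2 = 479001600/2 = 239500800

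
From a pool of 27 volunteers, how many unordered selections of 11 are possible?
C(27,11) = 27!/(11!×16!) = 13037895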